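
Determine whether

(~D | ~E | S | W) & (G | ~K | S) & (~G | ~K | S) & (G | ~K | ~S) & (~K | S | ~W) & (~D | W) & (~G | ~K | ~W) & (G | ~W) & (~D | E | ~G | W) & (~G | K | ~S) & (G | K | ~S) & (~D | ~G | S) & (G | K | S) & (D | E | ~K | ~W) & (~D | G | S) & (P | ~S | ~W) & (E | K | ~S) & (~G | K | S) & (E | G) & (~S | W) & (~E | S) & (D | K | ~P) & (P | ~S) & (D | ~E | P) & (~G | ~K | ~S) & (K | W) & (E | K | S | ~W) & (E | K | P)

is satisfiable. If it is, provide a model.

No satisfying assignment exists.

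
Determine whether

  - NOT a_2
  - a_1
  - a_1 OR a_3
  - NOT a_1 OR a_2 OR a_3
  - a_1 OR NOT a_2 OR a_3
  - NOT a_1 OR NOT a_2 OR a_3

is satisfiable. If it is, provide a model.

Unit clause (NOT a_2) forces a_2 = False.
Unit clause (a_1) forces a_1 = True.
In (NOT a_1 OR a_2 OR a_3) only a_3 is left, so a_3 = True.
Check each clause:
  (NOT a_2): NOT a_2 holds.
  (a_1): a_1 holds.
  (a_1 OR a_3): a_1 holds.
  (NOT a_1 OR a_2 OR a_3): a_3 holds.
  (a_1 OR NOT a_2 OR a_3): a_1 holds.
  (NOT a_1 OR NOT a_2 OR a_3): NOT a_2 holds.
All clauses satisfied.

a_1: True; a_2: False; a_3: True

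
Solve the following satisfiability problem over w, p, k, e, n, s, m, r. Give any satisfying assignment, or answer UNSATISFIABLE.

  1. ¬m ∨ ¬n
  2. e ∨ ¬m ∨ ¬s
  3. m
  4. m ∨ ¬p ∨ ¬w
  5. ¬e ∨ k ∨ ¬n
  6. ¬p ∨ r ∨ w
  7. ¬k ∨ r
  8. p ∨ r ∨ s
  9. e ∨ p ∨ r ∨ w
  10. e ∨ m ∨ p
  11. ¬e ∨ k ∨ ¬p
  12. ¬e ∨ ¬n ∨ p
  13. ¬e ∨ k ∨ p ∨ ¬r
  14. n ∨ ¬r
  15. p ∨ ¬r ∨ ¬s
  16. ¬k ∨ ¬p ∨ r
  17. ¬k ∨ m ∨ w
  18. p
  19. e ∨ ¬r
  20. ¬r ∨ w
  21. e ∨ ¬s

w = True, p = True, k = False, e = False, n = False, s = False, m = True, r = False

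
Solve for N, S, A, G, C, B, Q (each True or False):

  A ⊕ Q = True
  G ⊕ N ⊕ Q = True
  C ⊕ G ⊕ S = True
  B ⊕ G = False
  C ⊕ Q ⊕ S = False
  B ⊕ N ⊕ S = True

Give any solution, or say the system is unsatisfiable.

N=F, S=T, A=F, G=F, C=F, B=F, Q=T

A ⊕ Q = F ⊕ T = True ✓
G ⊕ N ⊕ Q = F ⊕ F ⊕ T = True ✓
C ⊕ G ⊕ S = F ⊕ F ⊕ T = True ✓
B ⊕ G = F ⊕ F = False ✓
C ⊕ Q ⊕ S = F ⊕ T ⊕ T = False ✓
B ⊕ N ⊕ S = F ⊕ F ⊕ T = True ✓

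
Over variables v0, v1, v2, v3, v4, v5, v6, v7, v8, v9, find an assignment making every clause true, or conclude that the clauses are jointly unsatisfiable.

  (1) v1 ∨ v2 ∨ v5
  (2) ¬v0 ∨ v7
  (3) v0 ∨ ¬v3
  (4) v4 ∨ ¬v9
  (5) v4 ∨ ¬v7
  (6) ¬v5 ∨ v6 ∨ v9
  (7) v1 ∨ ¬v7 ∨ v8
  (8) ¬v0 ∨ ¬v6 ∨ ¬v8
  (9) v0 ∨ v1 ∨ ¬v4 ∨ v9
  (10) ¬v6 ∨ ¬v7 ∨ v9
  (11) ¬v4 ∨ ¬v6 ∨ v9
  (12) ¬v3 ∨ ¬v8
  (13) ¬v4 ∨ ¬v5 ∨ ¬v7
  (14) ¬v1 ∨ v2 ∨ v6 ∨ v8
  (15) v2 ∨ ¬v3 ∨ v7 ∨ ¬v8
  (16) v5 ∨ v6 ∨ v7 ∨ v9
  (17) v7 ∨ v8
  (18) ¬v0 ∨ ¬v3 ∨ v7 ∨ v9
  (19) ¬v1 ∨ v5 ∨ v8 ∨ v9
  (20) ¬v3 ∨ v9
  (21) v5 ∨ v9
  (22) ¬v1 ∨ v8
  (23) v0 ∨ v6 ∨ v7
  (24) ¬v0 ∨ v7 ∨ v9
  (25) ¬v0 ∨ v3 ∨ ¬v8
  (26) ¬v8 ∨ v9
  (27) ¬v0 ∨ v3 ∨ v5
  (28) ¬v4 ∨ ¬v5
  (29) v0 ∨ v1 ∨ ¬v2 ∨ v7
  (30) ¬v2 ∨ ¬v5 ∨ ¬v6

v0 = False, v1 = True, v2 = False, v3 = False, v4 = True, v5 = False, v6 = True, v7 = False, v8 = True, v9 = True

Set v0 = False.
  then (v0 ∨ ¬v3) forces v3 = False.
Set v1 = True.
  then (¬v1 ∨ v8) forces v8 = True.
  then (¬v8 ∨ v9) forces v9 = True.
  then (v4 ∨ ¬v9) forces v4 = True.
  then (¬v4 ∨ ¬v5) forces v5 = False.
Set v2 = False.
Set v6 = True.
Set v7 = False.
All clauses satisfied.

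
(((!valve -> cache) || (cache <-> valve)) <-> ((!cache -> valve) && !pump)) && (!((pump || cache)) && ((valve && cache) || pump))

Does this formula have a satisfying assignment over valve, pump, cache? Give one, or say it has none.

UNSATISFIABLE

Case cache = True: the conjunct !((pump || cache)) becomes !((pump || True)) = False.
Case cache = False: the formula simplifies to ((valve || !valve) <-> (valve && !pump)) && (!pump && pump).
  pump = True: the conjunct !pump is False.
  pump = False: the conjunct pump is False.
Both cases fail — unsatisfiable.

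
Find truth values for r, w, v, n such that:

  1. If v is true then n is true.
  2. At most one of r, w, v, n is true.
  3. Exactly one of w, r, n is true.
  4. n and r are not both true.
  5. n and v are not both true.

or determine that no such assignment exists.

r=F, w=F, v=F, n=T

  (1) v=F ⇒ n: vacuous ✓
  (2) {r, w, v, n}: 1 true — at most one ✓
  (3) {w, r, n}: 1 true — exactly one ✓
  (4) n=T, r=F — not both ✓
  (5) n=T, v=F — not both ✓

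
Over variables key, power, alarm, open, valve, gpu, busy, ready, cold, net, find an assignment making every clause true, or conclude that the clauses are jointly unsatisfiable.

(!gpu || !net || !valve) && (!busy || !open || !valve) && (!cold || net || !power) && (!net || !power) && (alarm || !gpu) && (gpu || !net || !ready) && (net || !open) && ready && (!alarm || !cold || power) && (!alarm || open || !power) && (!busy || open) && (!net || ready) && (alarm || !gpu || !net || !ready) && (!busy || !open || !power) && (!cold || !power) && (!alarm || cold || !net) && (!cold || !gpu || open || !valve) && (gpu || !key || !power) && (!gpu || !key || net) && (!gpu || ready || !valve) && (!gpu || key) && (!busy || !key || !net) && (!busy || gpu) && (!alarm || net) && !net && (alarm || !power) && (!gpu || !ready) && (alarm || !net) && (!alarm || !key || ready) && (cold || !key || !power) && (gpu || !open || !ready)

key = False; power = False; alarm = False; open = False; valve = True; gpu = False; busy = False; ready = True; cold = True; net = False

Unit clause (ready) forces ready = True.
Unit clause (!net) forces net = False.
In (!gpu || !ready) only !gpu is left, so gpu = False.
In (gpu || !open || !ready) only !open is left, so open = False.
In (!busy || open) only !busy is left, so busy = False.
In (!alarm || net) only !alarm is left, so alarm = False.
In (alarm || !power) only !power is left, so power = False.
Set key = False.
Set valve = True.
Set cold = True.
All clauses satisfied.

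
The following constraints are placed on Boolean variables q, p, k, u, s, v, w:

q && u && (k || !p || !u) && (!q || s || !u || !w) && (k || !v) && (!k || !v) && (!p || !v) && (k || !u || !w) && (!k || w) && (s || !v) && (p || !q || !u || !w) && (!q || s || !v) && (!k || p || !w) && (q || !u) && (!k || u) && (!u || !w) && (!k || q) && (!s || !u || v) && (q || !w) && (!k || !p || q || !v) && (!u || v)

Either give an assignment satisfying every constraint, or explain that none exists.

The formula is unsatisfiable.

Case q = True:
  (u) forces u = True.
  (!u || !w) forces w = False.
  (!k || w) forces k = False.
  (k || !p || !u) forces p = False.
  (k || !v) forces v = False.
  Clause (!u || v) is falsified — contradiction.
Case q = False:
  Clause (q) is falsified — contradiction.
Both cases fail, so the formula is unsatisfiable.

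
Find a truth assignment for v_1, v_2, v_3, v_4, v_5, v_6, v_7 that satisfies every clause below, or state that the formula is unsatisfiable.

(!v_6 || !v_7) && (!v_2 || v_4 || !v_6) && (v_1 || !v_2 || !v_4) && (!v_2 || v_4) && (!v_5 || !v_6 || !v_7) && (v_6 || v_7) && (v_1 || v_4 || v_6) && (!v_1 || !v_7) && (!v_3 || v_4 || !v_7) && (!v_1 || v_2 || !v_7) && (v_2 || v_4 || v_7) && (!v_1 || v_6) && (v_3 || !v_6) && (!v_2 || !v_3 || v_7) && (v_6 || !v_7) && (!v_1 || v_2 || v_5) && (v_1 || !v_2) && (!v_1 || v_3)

v_1: False, v_2: False, v_3: True, v_4: True, v_5: True, v_6: True, v_7: False

Set v_1 = False.
  then (v_1 || !v_2) forces v_2 = False.
Try v_3 = False:
  (v_3 || !v_6) forces v_6 = False.
  (v_6 || v_7) forces v_7 = True.
  clause (v_6 || !v_7) is falsified — backtrack.
So v_3 = True.
Set v_4 = True.
Set v_5 = True.
Set v_6 = True.
  then (!v_6 || !v_7) forces v_7 = False.
All clauses satisfied.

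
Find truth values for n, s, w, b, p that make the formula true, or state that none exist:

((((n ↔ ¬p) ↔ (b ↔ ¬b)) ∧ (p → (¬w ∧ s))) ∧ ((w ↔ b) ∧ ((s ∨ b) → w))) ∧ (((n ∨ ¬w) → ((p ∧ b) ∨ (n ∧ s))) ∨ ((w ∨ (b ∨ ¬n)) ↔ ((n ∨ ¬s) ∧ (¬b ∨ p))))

n=F; s=F; w=F; b=F; p=F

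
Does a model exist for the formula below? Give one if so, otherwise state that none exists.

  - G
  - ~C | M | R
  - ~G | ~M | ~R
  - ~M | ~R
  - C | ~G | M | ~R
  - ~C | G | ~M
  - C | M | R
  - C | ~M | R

Unit clause (G) forces G = True.
Set R = True.
  then (~G | ~M | ~R) forces M = False.
  then (C | ~G | M | ~R) forces C = True.
All clauses satisfied.

G: True; R: True; M: False; C: True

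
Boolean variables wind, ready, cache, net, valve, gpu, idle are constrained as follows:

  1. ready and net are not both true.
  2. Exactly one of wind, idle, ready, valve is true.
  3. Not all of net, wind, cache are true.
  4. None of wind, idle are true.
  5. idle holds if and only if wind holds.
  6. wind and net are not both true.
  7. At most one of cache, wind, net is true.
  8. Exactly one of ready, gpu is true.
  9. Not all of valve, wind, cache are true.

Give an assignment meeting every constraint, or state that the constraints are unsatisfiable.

wind: False, ready: True, cache: True, net: False, valve: False, gpu: False, idle: False

  (1) ready=T, net=F — not both ✓
  (2) {wind, idle, ready, valve}: 1 true — exactly one ✓
  (3) {net, wind, cache}: 1/3 true — not all ✓
  (4) {wind, idle}: 0 true — none ✓
  (5) idle=F, wind=F — same ✓
  (6) wind=F, net=F — not both ✓
  (7) {cache, wind, net}: 1 true — at most one ✓
  (8) {ready, gpu}: 1 true — exactly one ✓
  (9) {valve, wind, cache}: 1/3 true — not all ✓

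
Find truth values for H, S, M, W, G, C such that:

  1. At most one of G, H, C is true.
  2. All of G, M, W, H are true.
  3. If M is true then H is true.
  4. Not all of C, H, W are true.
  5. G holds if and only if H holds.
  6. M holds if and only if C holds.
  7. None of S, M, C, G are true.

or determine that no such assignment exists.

Case M = True:
  Constraint (7) is violated (M=T) — contradiction.
Case M = False:
  Constraint (2) is violated (M=F) — contradiction.
Both cases fail — unsatisfiable.

No satisfying assignment exists.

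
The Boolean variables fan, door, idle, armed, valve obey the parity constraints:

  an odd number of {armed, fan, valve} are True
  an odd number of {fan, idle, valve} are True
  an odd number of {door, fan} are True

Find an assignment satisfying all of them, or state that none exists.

fan = False, door = True, idle = True, armed = True, valve = False

{armed, fan, valve}: 1 true → odd ✓
{fan, idle, valve}: 1 true → odd ✓
{door, fan}: 1 true → odd ✓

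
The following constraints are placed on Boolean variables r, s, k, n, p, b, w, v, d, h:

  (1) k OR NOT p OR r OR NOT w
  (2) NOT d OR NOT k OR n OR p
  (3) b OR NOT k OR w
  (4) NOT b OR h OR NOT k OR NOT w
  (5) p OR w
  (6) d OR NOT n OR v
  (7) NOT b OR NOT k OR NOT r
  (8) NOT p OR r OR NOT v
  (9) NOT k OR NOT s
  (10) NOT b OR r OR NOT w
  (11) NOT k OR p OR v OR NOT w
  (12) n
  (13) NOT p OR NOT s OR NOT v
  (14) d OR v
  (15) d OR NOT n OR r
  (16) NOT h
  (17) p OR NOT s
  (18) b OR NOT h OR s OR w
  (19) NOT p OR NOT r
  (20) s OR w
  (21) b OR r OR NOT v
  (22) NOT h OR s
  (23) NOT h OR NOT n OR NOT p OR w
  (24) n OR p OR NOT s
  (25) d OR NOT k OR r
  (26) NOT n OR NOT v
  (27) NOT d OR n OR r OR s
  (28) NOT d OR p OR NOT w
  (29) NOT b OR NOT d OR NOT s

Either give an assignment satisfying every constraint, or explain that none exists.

Unit clause (n) forces n = True.
Unit clause (NOT h) forces h = False.
In (NOT n OR NOT v) only NOT v is left, so v = False.
In (d OR NOT n OR v) only d is left, so d = True.
Set r = False.
Set s = True.
  then (NOT k OR NOT s) forces k = False.
  then (p OR NOT s) forces p = True.
  then (NOT b OR NOT d OR NOT s) forces b = False.
  then (k OR NOT p OR r OR NOT w) forces w = False.
All clauses satisfied.

r = False; s = True; k = False; n = True; p = True; b = False; w = False; v = False; d = True; h = False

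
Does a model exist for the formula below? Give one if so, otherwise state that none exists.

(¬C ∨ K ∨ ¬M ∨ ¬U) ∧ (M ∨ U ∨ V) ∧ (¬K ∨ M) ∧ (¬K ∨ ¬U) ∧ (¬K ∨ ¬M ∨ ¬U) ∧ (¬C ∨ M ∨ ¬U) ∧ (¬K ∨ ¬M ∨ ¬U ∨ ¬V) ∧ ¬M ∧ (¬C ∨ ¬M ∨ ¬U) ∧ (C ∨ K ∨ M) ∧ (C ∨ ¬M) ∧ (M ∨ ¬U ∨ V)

V = True; M = False; C = True; U = False; K = False

Unit clause (¬M) forces M = False.
In (¬K ∨ M) only ¬K is left, so K = False.
In (C ∨ K ∨ M) only C is left, so C = True.
In (¬C ∨ M ∨ ¬U) only ¬U is left, so U = False.
In (M ∨ U ∨ V) only V is left, so V = True.
All clauses satisfied.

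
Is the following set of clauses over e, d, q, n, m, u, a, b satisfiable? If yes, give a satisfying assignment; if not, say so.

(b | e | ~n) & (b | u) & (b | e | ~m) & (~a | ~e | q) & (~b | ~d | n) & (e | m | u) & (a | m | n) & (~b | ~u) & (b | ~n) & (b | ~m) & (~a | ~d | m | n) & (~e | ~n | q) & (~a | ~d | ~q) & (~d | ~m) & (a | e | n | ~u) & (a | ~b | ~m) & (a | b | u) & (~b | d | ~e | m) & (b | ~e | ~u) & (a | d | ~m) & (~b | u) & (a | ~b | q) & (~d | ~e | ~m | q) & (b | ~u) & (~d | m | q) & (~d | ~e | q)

Case u = True:
  (~b | ~u) forces b = False.
  Clause (b | ~u) is falsified — contradiction.
Case u = False:
  (b | u) forces b = True.
  Clause (~b | u) is falsified — contradiction.
Both cases fail, so the formula is unsatisfiable.

Unsatisfiable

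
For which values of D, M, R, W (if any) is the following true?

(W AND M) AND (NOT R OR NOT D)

D: False, M: True, R: True, W: True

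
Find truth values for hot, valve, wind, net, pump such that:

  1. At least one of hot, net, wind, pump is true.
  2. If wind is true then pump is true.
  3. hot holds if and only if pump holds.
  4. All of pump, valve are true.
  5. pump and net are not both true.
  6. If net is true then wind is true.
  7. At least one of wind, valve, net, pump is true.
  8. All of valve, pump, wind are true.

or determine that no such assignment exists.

hot: True, valve: True, wind: True, net: False, pump: True

  (1) {hot, net, wind, pump}: 3 true — at least one ✓
  (2) wind=T ⇒ pump: T ✓
  (3) hot=T, pump=T — same ✓
  (4) {pump, valve}: all 2 true ✓
  (5) pump=T, net=F — not both ✓
  (6) net=F ⇒ wind: vacuous ✓
  (7) {wind, valve, net, pump}: 3 true — at least one ✓
  (8) {valve, pump, wind}: all 3 true ✓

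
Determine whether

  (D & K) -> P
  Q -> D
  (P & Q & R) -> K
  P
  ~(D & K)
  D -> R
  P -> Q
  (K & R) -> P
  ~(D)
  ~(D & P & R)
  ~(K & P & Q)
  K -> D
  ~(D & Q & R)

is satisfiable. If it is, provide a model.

The formula is unsatisfiable.

Case Q = True:
  (~D) forces D = False.
  Clause (D | ~Q) is falsified — contradiction.
Case Q = False:
  (~P | Q) forces P = False.
  Clause (P) is falsified — contradiction.
Both cases fail, so the formula is unsatisfiable.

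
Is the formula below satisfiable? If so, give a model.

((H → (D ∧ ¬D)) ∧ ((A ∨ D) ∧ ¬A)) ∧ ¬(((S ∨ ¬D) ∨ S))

A = False; H = False; D = True; S = False

  (H → (D ∧ ¬D)) ∧ ((A ∨ D) ∧ ¬A) = True
    H → (D ∧ ¬D) = True
      D ∧ ¬D = False
        ¬D = False
    (A ∨ D) ∧ ¬A = True
      A ∨ D = True
      ¬A = True
  ¬(((S ∨ ¬D) ∨ S)) = True
    (S ∨ ¬D) ∨ S = False
      S ∨ ¬D = False
        ¬D = False
Both conjuncts True, so the formula holds.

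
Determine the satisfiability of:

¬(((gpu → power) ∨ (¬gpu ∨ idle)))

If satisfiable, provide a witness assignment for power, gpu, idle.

power = False, gpu = True, idle = False

  ¬(((gpu → power) ∨ (¬gpu ∨ idle))) = True
    (gpu → power) ∨ (¬gpu ∨ idle) = False
      gpu → power = False
      ¬gpu ∨ idle = False
        ¬gpu = False
The formula evaluates to True.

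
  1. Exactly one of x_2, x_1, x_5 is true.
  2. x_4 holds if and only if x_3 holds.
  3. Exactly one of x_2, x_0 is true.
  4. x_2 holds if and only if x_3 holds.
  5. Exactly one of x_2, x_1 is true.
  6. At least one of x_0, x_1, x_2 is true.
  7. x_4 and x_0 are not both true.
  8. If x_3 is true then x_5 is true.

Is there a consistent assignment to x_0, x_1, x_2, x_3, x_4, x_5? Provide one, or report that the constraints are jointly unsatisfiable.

x_0 = True, x_1 = True, x_2 = False, x_3 = False, x_4 = False, x_5 = False

  (1) {x_2, x_1, x_5}: 1 true — exactly one ✓
  (2) x_4=F, x_3=F — same ✓
  (3) {x_2, x_0}: 1 true — exactly one ✓
  (4) x_2=F, x_3=F — same ✓
  (5) {x_2, x_1}: 1 true — exactly one ✓
  (6) {x_0, x_1, x_2}: 2 true — at least one ✓
  (7) x_4=F, x_0=T — not both ✓
  (8) x_3=F ⇒ x_5: vacuous ✓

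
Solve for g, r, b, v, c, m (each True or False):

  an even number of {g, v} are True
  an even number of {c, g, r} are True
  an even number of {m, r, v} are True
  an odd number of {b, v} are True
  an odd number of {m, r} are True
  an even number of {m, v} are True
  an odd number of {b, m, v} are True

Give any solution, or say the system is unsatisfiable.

Adding constraints 3, 4, 5, 6, 7 mod 2: every variable appears an even number of times on the left, so the left side is 0.
But the right sides sum to 1 (mod 2). 0 ≠ 1 — the system is inconsistent.

No satisfying assignment exists.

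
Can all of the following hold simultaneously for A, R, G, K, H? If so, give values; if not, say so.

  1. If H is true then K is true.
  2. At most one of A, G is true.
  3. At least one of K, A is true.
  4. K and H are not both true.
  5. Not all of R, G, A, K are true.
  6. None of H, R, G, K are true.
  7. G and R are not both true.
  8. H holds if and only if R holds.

A = True, R = False, G = False, K = False, H = False

  (1) H=F ⇒ K: vacuous ✓
  (2) {A, G}: 1 true — at most one ✓
  (3) {K, A}: 1 true — at least one ✓
  (4) K=F, H=F — not both ✓
  (5) {R, G, A, K}: 1/4 true — not all ✓
  (6) {H, R, G, K}: 0 true — none ✓
  (7) G=F, R=F — not both ✓
  (8) H=F, R=F — same ✓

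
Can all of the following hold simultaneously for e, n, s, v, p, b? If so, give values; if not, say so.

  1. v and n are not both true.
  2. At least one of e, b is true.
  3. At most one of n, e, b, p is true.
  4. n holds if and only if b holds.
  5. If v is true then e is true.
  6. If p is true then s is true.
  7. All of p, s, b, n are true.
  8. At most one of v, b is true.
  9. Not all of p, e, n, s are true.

Unsatisfiable

Case p = True:
  (3) with p=T forces n = False.
  Constraint (7) is violated (n=F) — contradiction.
Case p = False:
  Constraint (7) is violated (p=F) — contradiction.
Both cases fail — unsatisfiable.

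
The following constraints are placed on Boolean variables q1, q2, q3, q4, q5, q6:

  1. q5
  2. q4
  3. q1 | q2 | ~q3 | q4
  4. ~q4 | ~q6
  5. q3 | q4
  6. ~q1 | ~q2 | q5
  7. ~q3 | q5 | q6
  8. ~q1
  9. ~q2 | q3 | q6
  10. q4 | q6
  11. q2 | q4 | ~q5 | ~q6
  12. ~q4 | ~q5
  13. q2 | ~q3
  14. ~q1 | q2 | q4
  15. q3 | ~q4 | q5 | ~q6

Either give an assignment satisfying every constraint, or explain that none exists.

Case q4 = True:
  (q5) forces q5 = True.
  Clause (~q4 | ~q5) is falsified — contradiction.
Case q4 = False:
  Clause (q4) is falsified — contradiction.
Both cases fail, so the formula is unsatisfiable.

The formula is unsatisfiable.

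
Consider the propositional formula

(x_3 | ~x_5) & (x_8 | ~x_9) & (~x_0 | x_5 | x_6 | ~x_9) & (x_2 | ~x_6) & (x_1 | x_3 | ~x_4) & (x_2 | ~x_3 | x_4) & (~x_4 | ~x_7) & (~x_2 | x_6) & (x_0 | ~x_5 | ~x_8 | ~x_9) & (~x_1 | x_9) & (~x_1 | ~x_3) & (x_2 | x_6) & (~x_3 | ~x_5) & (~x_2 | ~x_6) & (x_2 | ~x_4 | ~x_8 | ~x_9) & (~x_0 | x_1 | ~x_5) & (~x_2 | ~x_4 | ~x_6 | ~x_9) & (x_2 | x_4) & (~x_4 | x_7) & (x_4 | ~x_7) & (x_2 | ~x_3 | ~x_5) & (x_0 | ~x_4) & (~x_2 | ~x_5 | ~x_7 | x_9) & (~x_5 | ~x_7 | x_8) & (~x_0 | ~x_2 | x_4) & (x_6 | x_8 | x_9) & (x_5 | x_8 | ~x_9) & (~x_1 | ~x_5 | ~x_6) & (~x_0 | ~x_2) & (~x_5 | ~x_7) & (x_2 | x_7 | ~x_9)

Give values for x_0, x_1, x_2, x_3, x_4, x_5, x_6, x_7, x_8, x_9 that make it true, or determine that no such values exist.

Unsatisfiable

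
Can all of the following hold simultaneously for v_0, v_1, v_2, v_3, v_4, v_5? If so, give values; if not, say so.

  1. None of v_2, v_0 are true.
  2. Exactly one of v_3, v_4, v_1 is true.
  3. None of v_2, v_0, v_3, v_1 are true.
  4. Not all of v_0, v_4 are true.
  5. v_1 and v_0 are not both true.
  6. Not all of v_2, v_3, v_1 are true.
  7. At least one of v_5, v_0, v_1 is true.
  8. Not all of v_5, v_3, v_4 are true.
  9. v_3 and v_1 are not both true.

v_0=F, v_1=F, v_2=F, v_3=F, v_4=T, v_5=T

  (1) {v_2, v_0}: 0 true — none ✓
  (2) {v_3, v_4, v_1}: 1 true — exactly one ✓
  (3) {v_2, v_0, v_3, v_1}: 0 true — none ✓
  (4) {v_0, v_4}: 1/2 true — not all ✓
  (5) v_1=F, v_0=F — not both ✓
  (6) {v_2, v_3, v_1}: 0/3 true — not all ✓
  (7) {v_5, v_0, v_1}: 1 true — at least one ✓
  (8) {v_5, v_3, v_4}: 2/3 true — not all ✓
  (9) v_3=F, v_1=F — not both ✓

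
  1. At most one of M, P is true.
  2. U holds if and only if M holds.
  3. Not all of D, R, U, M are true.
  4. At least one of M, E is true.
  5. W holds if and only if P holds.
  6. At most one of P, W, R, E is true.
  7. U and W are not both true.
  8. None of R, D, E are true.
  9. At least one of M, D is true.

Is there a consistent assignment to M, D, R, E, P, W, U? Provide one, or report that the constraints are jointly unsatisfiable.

M = True; D = False; R = False; E = False; P = False; W = False; U = True

  (1) {M, P}: 1 true — at most one ✓
  (2) U=T, M=T — same ✓
  (3) {D, R, U, M}: 2/4 true — not all ✓
  (4) {M, E}: 1 true — at least one ✓
  (5) W=F, P=F — same ✓
  (6) {P, W, R, E}: 0 true — at most one ✓
  (7) U=T, W=F — not both ✓
  (8) {R, D, E}: 0 true — none ✓
  (9) {M, D}: 1 true — at least one ✓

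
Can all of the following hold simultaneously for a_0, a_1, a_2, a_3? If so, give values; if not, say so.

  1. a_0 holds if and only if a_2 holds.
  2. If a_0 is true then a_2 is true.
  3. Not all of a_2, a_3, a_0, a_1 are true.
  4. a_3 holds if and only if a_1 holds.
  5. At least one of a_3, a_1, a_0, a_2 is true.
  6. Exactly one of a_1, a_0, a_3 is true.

a_0=T; a_1=F; a_2=T; a_3=F

  (1) a_0=T, a_2=T — same ✓
  (2) a_0=T ⇒ a_2: T ✓
  (3) {a_2, a_3, a_0, a_1}: 2/4 true — not all ✓
  (4) a_3=F, a_1=F — same ✓
  (5) {a_3, a_1, a_0, a_2}: 2 true — at least one ✓
  (6) {a_1, a_0, a_3}: 1 true — exactly one ✓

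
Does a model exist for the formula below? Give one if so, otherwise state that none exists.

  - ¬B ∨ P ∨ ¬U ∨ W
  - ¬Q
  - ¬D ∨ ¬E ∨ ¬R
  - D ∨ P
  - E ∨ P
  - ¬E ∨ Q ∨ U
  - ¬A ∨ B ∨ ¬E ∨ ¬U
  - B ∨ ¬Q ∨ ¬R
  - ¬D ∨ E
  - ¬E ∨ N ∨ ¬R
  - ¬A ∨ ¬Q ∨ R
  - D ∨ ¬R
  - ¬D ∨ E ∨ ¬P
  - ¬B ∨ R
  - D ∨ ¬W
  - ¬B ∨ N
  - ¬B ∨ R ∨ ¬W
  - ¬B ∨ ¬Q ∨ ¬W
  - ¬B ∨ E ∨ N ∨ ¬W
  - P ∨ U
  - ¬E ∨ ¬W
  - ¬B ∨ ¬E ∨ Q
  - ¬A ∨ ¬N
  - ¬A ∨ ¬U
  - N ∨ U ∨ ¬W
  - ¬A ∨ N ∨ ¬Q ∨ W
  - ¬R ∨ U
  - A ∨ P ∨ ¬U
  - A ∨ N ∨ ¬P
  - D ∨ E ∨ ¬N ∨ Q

R = False, E = True, B = False, W = False, Q = False, A = False, P = True, N = True, D = True, U = True

Unit clause (¬Q) forces Q = False.
Try R = True:
  (D ∨ ¬R) forces D = True.
  (¬D ∨ ¬E ∨ ¬R) forces E = False.
  clause (¬D ∨ E) is falsified — backtrack.
So R = False.
  then (¬B ∨ R) forces B = False.
Set E = True.
  then (¬E ∨ Q ∨ U) forces U = True.
  then (¬A ∨ B ∨ ¬E ∨ ¬U) forces A = False.
  then (¬E ∨ ¬W) forces W = False.
  then (A ∨ P ∨ ¬U) forces P = True.
  then (A ∨ N ∨ ¬P) forces N = True.
Set D = True.
All clauses satisfied.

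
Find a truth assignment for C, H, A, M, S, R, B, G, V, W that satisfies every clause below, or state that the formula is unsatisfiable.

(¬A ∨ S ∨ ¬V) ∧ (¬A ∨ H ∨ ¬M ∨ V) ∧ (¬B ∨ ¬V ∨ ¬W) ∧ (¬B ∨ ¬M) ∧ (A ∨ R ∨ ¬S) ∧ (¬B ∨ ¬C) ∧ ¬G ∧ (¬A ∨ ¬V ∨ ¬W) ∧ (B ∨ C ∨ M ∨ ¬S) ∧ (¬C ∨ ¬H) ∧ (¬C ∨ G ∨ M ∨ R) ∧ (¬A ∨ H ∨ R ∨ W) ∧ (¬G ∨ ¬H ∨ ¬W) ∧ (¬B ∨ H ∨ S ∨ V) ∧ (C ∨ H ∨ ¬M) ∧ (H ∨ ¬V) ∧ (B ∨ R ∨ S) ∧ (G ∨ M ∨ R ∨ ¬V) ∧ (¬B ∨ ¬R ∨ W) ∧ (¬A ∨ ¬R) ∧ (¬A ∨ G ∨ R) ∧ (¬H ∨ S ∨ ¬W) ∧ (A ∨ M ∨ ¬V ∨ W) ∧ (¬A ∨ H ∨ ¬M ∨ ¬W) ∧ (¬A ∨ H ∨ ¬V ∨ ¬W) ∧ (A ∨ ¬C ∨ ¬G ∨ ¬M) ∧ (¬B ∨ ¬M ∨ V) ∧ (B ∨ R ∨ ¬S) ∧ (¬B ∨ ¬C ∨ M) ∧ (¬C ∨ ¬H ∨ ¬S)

C=F, H=T, A=F, M=F, S=T, R=T, B=T, G=F, V=F, W=T

Unit clause (¬G) forces G = False.
Set C = False.
Set H = True.
Try A = True:
  (¬A ∨ ¬R) forces R = False.
  clause (¬A ∨ G ∨ R) is falsified — backtrack.
So A = False.
Set M = False.
Set S = True.
  then (A ∨ R ∨ ¬S) forces R = True.
  then (B ∨ C ∨ M ∨ ¬S) forces B = True.
  then (¬B ∨ ¬R ∨ W) forces W = True.
  then (¬B ∨ ¬V ∨ ¬W) forces V = False.
All clauses satisfied.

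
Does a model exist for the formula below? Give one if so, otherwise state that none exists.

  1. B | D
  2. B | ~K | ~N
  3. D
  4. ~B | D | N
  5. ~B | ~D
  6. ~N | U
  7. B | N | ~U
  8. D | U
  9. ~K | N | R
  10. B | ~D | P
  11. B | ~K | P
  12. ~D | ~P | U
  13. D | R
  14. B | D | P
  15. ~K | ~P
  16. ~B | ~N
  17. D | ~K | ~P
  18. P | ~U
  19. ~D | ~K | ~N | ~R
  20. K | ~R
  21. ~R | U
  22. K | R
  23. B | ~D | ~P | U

Case D = True:
  (~B | ~D) forces B = False.
  (B | ~D | P) forces P = True.
  (~D | ~P | U) forces U = True.
  (B | N | ~U) forces N = True.
  (B | ~K | ~N) forces K = False.
  (K | ~R) forces R = False.
  Clause (K | R) is falsified — contradiction.
Case D = False:
  Clause (D) is falsified — contradiction.
Both cases fail, so the formula is unsatisfiable.

The formula is unsatisfiable.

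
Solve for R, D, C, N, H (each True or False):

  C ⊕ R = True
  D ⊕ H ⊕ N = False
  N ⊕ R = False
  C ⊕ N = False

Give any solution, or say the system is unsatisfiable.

No satisfying assignment exists.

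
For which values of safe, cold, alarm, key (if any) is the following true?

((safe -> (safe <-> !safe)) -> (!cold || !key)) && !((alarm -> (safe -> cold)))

safe=T; cold=F; alarm=T; key=F

  (safe -> (safe <-> !safe)) -> (!cold || !key) = True
    safe -> (safe <-> !safe) = False
      safe <-> !safe = False
        !safe = False
    !cold || !key = True
      !cold = True
      !key = True
  !((alarm -> (safe -> cold))) = True
    alarm -> (safe -> cold) = False
      safe -> cold = False
Both conjuncts True, so the formula holds.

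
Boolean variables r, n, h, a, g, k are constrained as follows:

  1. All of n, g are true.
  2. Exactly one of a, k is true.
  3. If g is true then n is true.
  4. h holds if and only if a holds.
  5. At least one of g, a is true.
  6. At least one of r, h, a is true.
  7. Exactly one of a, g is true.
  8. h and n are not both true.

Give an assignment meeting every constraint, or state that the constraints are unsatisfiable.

r = True, n = True, h = False, a = False, g = True, k = True

  (1) {n, g}: all 2 true ✓
  (2) {a, k}: 1 true — exactly one ✓
  (3) g=T ⇒ n: T ✓
  (4) h=F, a=F — same ✓
  (5) {g, a}: 1 true — at least one ✓
  (6) {r, h, a}: 1 true — at least one ✓
  (7) {a, g}: 1 true — exactly one ✓
  (8) h=F, n=T — not both ✓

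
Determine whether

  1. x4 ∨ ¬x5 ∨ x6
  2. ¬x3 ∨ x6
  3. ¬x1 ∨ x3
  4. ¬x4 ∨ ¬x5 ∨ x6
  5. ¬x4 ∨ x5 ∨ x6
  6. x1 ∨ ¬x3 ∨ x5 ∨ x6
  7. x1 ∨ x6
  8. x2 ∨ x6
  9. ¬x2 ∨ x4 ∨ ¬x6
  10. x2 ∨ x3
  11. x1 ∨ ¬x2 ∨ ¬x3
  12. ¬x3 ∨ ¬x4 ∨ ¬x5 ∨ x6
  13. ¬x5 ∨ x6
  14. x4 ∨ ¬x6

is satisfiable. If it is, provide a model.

x1=T, x2=F, x3=T, x4=T, x5=T, x6=T

Set x1 = True.
  then (¬x1 ∨ x3) forces x3 = True.
  then (¬x3 ∨ x6) forces x6 = True.
  then (x4 ∨ ¬x6) forces x4 = True.
Set x2 = False.
Set x5 = True.
All clauses satisfied.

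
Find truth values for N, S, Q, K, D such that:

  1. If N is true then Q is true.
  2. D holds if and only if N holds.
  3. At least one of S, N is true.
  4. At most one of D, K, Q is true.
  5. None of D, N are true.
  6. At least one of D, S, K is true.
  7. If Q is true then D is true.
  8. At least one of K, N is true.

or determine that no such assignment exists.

N: False, S: True, Q: False, K: True, D: False

  (1) N=F ⇒ Q: vacuous ✓
  (2) D=F, N=F — same ✓
  (3) {S, N}: 1 true — at least one ✓
  (4) {D, K, Q}: 1 true — at most one ✓
  (5) {D, N}: 0 true — none ✓
  (6) {D, S, K}: 2 true — at least one ✓
  (7) Q=F ⇒ D: vacuous ✓
  (8) {K, N}: 1 true — at least one ✓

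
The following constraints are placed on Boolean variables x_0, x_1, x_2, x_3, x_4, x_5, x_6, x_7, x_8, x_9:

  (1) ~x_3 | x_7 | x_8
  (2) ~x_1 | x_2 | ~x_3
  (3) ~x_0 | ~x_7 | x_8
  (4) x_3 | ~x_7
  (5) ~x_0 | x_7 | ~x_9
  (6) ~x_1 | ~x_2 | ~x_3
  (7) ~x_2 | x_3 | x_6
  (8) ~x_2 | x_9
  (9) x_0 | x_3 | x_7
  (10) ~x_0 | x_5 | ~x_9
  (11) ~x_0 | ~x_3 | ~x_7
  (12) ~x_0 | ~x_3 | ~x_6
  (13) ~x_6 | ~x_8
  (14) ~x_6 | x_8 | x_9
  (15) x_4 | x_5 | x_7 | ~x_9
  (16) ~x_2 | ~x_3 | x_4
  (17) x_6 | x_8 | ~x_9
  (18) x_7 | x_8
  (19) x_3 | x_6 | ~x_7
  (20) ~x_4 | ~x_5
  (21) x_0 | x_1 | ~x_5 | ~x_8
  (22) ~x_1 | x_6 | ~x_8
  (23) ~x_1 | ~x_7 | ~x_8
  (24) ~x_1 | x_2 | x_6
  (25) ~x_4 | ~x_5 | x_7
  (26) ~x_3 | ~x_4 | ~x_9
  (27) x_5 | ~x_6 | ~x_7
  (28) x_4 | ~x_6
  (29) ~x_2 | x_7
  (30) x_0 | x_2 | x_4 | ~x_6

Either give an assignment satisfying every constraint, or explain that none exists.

Set x_0 = True.
Set x_1 = False.
Try x_2 = True:
  (~x_2 | x_9) forces x_9 = True.
  (~x_0 | x_7 | ~x_9) forces x_7 = True.
  (~x_0 | ~x_7 | x_8) forces x_8 = True.
  (x_3 | ~x_7) forces x_3 = True.
  clause (~x_0 | ~x_3 | ~x_7) is falsified — backtrack.
So x_2 = False.
Set x_3 = True.
  then (~x_0 | ~x_3 | ~x_7) forces x_7 = False.
  then (~x_0 | ~x_3 | ~x_6) forces x_6 = False.
  then (x_7 | x_8) forces x_8 = True.
  then (~x_0 | x_7 | ~x_9) forces x_9 = False.
Set x_4 = False.
Set x_5 = True.
All clauses satisfied.

x_0=T; x_1=F; x_2=F; x_3=T; x_4=F; x_5=T; x_6=F; x_7=F; x_8=T; x_9=F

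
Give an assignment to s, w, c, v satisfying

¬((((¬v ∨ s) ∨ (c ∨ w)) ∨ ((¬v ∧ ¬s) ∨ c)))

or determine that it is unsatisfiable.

s: False; w: False; c: False; v: True

  ¬((((¬v ∨ s) ∨ (c ∨ w)) ∨ ((¬v ∧ ¬s) ∨ c))) = True
    ((¬v ∨ s) ∨ (c ∨ w)) ∨ ((¬v ∧ ¬s) ∨ c) = False
      (¬v ∨ s) ∨ (c ∨ w) = False
        ¬v ∨ s = False
          ¬v = False
        c ∨ w = False
      (¬v ∧ ¬s) ∨ c = False
        ¬v ∧ ¬s = False
          ¬v = False
          ¬s = True
The formula evaluates to True.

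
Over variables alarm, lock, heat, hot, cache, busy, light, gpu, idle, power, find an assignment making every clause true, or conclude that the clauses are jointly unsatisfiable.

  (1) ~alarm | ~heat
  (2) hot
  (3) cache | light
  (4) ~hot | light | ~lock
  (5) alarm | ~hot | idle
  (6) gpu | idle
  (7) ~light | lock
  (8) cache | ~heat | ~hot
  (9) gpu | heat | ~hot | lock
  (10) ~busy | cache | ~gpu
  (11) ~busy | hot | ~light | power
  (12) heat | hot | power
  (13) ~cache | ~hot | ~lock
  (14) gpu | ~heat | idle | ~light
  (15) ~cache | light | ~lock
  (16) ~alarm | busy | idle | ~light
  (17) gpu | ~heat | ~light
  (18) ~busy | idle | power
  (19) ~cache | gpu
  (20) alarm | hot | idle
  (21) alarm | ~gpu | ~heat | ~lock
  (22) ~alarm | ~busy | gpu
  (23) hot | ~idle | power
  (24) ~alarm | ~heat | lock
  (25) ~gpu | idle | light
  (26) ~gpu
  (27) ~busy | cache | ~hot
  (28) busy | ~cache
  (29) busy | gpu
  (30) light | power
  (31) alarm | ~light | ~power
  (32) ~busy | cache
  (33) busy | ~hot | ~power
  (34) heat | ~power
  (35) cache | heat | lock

Unsatisfiable — no assignment works.

Case busy = True:
  (hot) forces hot = True.
  (~gpu) forces gpu = False.
  (gpu | idle) forces idle = True.
  (~cache | gpu) forces cache = False.
  Clause (~busy | cache | ~hot) is falsified — contradiction.
Case busy = False:
  (hot) forces hot = True.
  (~gpu) forces gpu = False.
  Clause (busy | gpu) is falsified — contradiction.
Both cases fail, so the formula is unsatisfiable.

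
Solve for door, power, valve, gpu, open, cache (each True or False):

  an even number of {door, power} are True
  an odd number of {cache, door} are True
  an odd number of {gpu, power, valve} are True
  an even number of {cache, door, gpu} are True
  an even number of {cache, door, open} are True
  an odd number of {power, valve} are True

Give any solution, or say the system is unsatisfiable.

UNSATISFIABLE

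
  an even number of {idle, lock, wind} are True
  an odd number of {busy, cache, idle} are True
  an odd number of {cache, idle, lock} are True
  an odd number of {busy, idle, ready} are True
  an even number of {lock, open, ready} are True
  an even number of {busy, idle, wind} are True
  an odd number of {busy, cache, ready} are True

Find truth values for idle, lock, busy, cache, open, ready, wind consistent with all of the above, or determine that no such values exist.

idle = True; lock = True; busy = True; cache = True; open = False; ready = True; wind = False

{idle, lock, wind}: 2 true → even ✓
{busy, cache, idle}: 3 true → odd ✓
{cache, idle, lock}: 3 true → odd ✓
{busy, idle, ready}: 3 true → odd ✓
{lock, open, ready}: 2 true → even ✓
{busy, idle, wind}: 2 true → even ✓
{busy, cache, ready}: 3 true → odd ✓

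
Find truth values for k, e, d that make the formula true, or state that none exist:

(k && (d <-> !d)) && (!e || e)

UNSATISFIABLE

The conjunct d <-> !d is unsatisfiable on its own:
  d=F: evaluates to False.
  d=T: evaluates to False.
So the whole conjunction is unsatisfiable.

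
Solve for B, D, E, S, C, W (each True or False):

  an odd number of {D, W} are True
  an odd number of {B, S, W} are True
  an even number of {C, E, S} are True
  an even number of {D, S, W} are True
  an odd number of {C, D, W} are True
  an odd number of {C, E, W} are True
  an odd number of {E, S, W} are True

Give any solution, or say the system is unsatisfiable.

Adding constraints 4, 5, 6, 7 mod 2: every variable appears an even number of times on the left, so the left side is 0.
But the right sides sum to 1 (mod 2). 0 ≠ 1 — the system is inconsistent.

No satisfying assignment exists.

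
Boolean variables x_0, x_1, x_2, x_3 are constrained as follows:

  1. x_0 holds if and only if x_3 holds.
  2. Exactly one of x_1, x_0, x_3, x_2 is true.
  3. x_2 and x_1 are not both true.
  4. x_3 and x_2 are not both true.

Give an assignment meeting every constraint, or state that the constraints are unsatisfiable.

x_0=F, x_1=T, x_2=F, x_3=F

  (1) x_0=F, x_3=F — same ✓
  (2) {x_1, x_0, x_3, x_2}: 1 true — exactly one ✓
  (3) x_2=F, x_1=T — not both ✓
  (4) x_3=F, x_2=F — not both ✓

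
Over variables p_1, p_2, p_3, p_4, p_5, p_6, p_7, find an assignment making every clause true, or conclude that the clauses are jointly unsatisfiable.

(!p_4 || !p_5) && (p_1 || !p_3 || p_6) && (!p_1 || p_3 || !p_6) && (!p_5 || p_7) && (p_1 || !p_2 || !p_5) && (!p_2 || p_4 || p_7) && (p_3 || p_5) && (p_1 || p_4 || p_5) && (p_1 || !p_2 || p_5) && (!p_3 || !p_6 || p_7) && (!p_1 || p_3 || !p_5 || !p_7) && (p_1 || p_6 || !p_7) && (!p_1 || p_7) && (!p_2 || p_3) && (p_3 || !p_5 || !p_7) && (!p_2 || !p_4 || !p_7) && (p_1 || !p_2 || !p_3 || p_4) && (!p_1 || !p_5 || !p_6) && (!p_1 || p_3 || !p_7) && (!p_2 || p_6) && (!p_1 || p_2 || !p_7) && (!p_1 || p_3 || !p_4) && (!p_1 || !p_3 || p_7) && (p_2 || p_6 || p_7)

p_1 = True, p_2 = True, p_3 = True, p_4 = False, p_5 = False, p_6 = True, p_7 = True

Set p_1 = True.
  then (!p_1 || p_7) forces p_7 = True.
  then (!p_1 || p_3 || !p_7) forces p_3 = True.
  then (!p_1 || p_2 || !p_7) forces p_2 = True.
  then (!p_2 || !p_4 || !p_7) forces p_4 = False.
  then (!p_2 || p_6) forces p_6 = True.
  then (!p_1 || !p_5 || !p_6) forces p_5 = False.
All clauses satisfied.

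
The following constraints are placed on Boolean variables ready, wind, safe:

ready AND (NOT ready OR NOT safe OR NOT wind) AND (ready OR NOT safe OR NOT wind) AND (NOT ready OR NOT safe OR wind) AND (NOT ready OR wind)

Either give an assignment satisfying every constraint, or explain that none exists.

Unit clause (ready) forces ready = True.
In (NOT ready OR wind) only wind is left, so wind = True.
In (NOT ready OR NOT safe OR NOT wind) only NOT safe is left, so safe = False.
Check each clause:
  (ready): ready holds.
  (NOT ready OR NOT safe OR NOT wind): NOT safe holds.
  (ready OR NOT safe OR NOT wind): ready holds.
  (NOT ready OR NOT safe OR wind): NOT safe holds.
  (NOT ready OR wind): wind holds.
All clauses satisfied.

ready = True, wind = True, safe = False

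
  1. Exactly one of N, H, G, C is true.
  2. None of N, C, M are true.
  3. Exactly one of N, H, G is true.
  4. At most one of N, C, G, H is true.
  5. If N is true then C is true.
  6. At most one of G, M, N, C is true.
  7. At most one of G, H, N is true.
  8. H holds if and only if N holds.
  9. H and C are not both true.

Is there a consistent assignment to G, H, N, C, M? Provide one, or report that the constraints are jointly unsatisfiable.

G: True; H: False; N: False; C: False; M: False

  (1) {N, H, G, C}: 1 true — exactly one ✓
  (2) {N, C, M}: 0 true — none ✓
  (3) {N, H, G}: 1 true — exactly one ✓
  (4) {N, C, G, H}: 1 true — at most one ✓
  (5) N=F ⇒ C: vacuous ✓
  (6) {G, M, N, C}: 1 true — at most one ✓
  (7) {G, H, N}: 1 true — at most one ✓
  (8) H=F, N=F — same ✓
  (9) H=F, C=F — not both ✓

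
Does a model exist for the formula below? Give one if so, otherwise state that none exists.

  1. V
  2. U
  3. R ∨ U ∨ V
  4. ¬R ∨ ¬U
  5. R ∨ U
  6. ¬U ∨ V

Unit clause (V) forces V = True.
Unit clause (U) forces U = True.
In (¬R ∨ ¬U) only ¬R is left, so R = False.
Check each clause:
  (V): V holds.
  (U): U holds.
  (R ∨ U ∨ V): U holds.
  (¬R ∨ ¬U): ¬R holds.
  (R ∨ U): U holds.
  (¬U ∨ V): V holds.
All clauses satisfied.

V=T; U=T; R=F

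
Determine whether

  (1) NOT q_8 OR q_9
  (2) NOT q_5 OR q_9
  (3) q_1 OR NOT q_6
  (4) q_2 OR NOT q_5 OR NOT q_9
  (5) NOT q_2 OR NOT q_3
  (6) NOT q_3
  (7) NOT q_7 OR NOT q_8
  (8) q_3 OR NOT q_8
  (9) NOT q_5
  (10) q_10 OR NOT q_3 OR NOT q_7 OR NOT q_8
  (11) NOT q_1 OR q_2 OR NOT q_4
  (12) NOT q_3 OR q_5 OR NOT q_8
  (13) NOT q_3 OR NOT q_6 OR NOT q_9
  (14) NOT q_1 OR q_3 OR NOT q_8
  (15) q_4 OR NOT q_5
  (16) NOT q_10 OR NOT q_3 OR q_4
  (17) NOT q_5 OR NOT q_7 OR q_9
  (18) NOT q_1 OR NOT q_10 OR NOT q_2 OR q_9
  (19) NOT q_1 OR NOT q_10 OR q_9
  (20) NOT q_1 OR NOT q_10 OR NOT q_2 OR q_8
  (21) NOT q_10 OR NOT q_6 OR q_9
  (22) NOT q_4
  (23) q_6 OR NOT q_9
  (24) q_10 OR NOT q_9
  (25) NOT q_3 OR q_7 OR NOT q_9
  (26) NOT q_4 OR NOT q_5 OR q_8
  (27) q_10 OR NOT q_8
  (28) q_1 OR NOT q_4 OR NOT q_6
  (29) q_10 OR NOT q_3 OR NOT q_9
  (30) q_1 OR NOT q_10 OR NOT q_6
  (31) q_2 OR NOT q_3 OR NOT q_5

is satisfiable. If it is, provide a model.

q_1=F, q_2=T, q_3=F, q_4=F, q_5=F, q_6=F, q_7=T, q_8=F, q_9=F, q_10=T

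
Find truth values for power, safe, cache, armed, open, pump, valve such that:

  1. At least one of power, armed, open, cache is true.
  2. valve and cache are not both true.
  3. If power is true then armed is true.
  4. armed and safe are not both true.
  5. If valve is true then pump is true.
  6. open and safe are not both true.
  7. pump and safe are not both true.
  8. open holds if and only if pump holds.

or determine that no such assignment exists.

power = False, safe = False, cache = True, armed = False, open = False, pump = False, valve = False

  (1) {power, armed, open, cache}: 1 true — at least one ✓
  (2) valve=F, cache=T — not both ✓
  (3) power=F ⇒ armed: vacuous ✓
  (4) armed=F, safe=F — not both ✓
  (5) valve=F ⇒ pump: vacuous ✓
  (6) open=F, safe=F — not both ✓
  (7) pump=F, safe=F — not both ✓
  (8) open=F, pump=F — same ✓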